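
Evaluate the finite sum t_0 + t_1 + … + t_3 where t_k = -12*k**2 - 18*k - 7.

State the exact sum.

Σ = -304

Compute t_(k+1)/t_k: get (12*k**2 + 42*k + 37)/(12*k**2 + 18*k + 7).
Normal form (A,B,C) = (1, 1, k**2 + 3*k/2 + 7/12).
Set up (1)·f(k+1) − (1)·f(k) − (k**2 + 3*k/2 + 7/12) = 0.
From deg A=0, deg B=0, deg C=2: d=3.
Solve for f: f(k) = k**2*(4*k + 3)/12 (degree 3 ≤ 3).
So s_k = (B(k−1)f/C)·t_k = (k**2*(4*k + 3)/(12*k**2 + 18*k + 7))·t_k = k**2*(-4*k - 3).
Verify: -12*k**2 - 18*k - 7 matches t_k.
Σ_(k=0)^(3) t_k = s_(4) − s_(0) = -304 − (0) = -304.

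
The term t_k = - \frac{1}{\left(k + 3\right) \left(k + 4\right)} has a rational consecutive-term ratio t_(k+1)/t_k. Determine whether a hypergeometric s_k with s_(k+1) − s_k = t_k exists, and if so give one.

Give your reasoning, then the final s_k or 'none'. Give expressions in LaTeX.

s_k = - \frac{k}{3 k + 9}

Compute t_(k+1)/t_k: get (k + 3)/(k + 5).
So A=k + 3 and B=k + 5, with C=1.
Key eq: (k + 3)·f(k+1) = (k + 4)·f(k) + (1).
Degrees (1,1,0) ⇒ d ≤ 1.
A polynomial solution: f(k) = k/3.
R(k) = B(k−1)·f(k)/C(k) = k*(k + 4)/3; s_k = R·t_k = -k/(3*k + 9).
Δs = -1/(k**2 + 7*k + 12), as required.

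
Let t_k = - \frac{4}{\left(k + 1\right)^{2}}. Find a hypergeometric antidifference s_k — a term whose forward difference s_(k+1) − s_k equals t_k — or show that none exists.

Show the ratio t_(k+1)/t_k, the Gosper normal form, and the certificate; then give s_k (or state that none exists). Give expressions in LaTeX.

Compute t_(k+1)/t_k: get (k + 1)**2/(k + 2)**2.
Gosper form: A/B · C(k+1)/C(k) with A=k**2 + 2*k + 1, B=k**2 + 4*k + 4, C=1.
Set up (k**2 + 2*k + 1)·f(k+1) − (k**2 + 2*k + 1)·f(k) − (1) = 0.
Degrees (2,2,0) ⇒ d ≤ 0.
Put f(k) = c0: A·f(k+1) − B(k−1)·f(k) − C = -1; need -1 = 0 — inconsistent ⇒ no f, not summable.

no hypergeometric antidifference exists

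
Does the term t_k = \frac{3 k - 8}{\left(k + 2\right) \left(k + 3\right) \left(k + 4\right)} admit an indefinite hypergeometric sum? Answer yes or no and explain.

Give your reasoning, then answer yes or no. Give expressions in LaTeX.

r(k) = (k + 2)*(3*k - 5)/((k + 5)*(3*k - 8)) after simplifying.
A = k + 2, B = k + 5, C = k - 8/3.
f must satisfy (k + 2)·f(k+1) − (k + 4)·f(k) = k - 8/3.
d = 2 from the (1,1,1) case.
Solve for f: f(k) = -k*(k + 23)/18 (degree 2 ≤ 2).
Get s_k = R·t_k = k*(-k - 23)/(6*(k + 2)*(k + 3)) with R(k) = B(k−1)f(k)/C(k) = -k*(k + 4)*(k + 23)/(6*(3*k - 8)).
Δs = (3*k - 8)/(k**3 + 9*k**2 + 26*k + 24), as required.

Yes. s_k = \frac{k \left(- k - 23\right)}{6 \left(k + 2\right) \left(k + 3\right)}.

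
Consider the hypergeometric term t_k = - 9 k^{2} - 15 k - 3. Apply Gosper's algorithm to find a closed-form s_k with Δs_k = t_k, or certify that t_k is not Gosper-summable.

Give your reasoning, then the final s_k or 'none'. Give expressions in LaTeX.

s_k = 3 k \left(- k^{2} - k + 1\right)

r(k) = (3*k**2 + 11*k + 9)/(3*k**2 + 5*k + 1) after simplifying.
Gosper form: A/B · C(k+1)/C(k) with A=1, B=1, C=k**2 + 5*k/3 + 1/3.
Key eq: (1)·f(k+1) = (1)·f(k) + (k**2 + 5*k/3 + 1/3).
d = 3 from the (0,0,2) case.
Match coefficients ⇒ f(k) = k*(k**2 + k - 1)/3.
So s_k = (B(k−1)f/C)·t_k = (k*(k**2 + k - 1)/(3*k**2 + 5*k + 1))·t_k = 3*k*(-k**2 - k + 1).
Verify: -9*k**2 - 15*k - 3 matches t_k.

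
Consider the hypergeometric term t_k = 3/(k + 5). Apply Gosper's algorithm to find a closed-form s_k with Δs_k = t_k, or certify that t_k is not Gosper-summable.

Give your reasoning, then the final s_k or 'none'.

not Gosper-summable; s_k does not exist

t_(k+1)/t_k = (k + 5)/(k + 6).
Factor: A=k + 5; B=k + 6; C=1.
Set up (k + 5)·f(k+1) − (k + 5)·f(k) − (1) = 0.
deg f ≤ 0 (via 1,1,0).
f = c0 ⇒ A·f(k+1) − B(k−1)·f(k) − C = -1. The system {-1 = 0} is inconsistent; no antidifference.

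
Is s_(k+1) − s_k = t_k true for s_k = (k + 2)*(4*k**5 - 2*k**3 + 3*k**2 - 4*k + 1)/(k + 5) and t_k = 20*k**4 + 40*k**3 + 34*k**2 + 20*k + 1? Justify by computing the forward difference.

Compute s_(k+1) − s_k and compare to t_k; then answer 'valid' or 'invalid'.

Invalid: residual 3*(-16*k**5 - 140*k**4 - 236*k**3 - 187*k**2 - 105*k - 4)/(k**2 + 11*k + 30) ≠ 0.

s_(k+1) = -(k + 3)*(4*k - 4*(k + 1)**5 + 2*(k + 1)**3 - 3*(k + 1)**2 + 3)/(k + 6)
s_(k+1) − s_k = 2*(10*k**6 + 106*k**5 + 327*k**4 + 443*k**3 + 340*k**2 + 148*k + 9)/(k**2 + 11*k + 30)
(s_(k+1) − s_k) − t_k = 3*(-16*k**5 - 140*k**4 - 236*k**3 - 187*k**2 - 105*k - 4)/(k**2 + 11*k + 30)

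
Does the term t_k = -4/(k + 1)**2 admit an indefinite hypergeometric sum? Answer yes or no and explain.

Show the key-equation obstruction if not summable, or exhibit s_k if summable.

No. Not Gosper-summable.

Compute t_(k+1)/t_k: get (k + 1)**2/(k + 2)**2.
Gosper form: A/B · C(k+1)/C(k) with A=k**2 + 2*k + 1, B=k**2 + 4*k + 4, C=1.
Solve (k**2 + 2*k + 1)·f(k+1) − (k**2 + 2*k + 1)·f(k) = 1.
d = 0 from the (2,2,0) case.
Write f(k) = c0. Then LHS − RHS = -1, requiring -1 = 0: contradictory. No certificate.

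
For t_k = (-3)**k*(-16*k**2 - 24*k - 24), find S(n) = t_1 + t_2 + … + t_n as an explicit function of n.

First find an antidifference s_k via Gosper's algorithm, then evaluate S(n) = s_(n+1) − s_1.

The ratio is 3*(-2*k**2 - 7*k - 8)/(2*k**2 + 3*k + 3).
Factor: A=-3; B=1; C=k**2 + 3*k/2 + 3/2.
Set up (-3)·f(k+1) − (1)·f(k) − (k**2 + 3*k/2 + 3/2) = 0.
Degrees (0,0,2) ⇒ d ≤ 2.
A polynomial solution: f(k) = -(4*k**2 + 3)/16.
So s_k = (B(k−1)f/C)·t_k = (-(4*k**2 + 3)/(8*(2*k**2 + 3*k + 3)))·t_k = (-3)**k*(4*k**2 + 3).
Check: Δs_k = (-3)**k*(-16*k**2 - 24*k - 24). ✓
s_(n+1) = (-3)**(n + 1)*(4*n**2 + 8*n + 7) and s_(1) = -21, so S(n) = -12*(-3)**n*n**2 - 24*(-3)**n*n - 21*(-3)**n + 21.

S(n) = -12*(-3)**n*n**2 - 24*(-3)**n*n - 21*(-3)**n + 21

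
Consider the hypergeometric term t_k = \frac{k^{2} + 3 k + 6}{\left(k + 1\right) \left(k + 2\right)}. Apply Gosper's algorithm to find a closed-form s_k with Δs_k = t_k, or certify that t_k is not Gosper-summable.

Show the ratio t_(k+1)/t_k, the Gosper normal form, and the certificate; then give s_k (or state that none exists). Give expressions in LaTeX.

s_k = \frac{k \left(k + 5\right)}{k + 1}

Compute t_(k+1)/t_k: get (k + 1)*(3*k + (k + 1)**2 + 9)/((k + 3)*(k**2 + 3*k + 6)).
Factor: A=k + 1; B=k + 3; C=k**2 + 3*k + 6.
f must satisfy (k + 1)·f(k+1) − (k + 2)·f(k) = k**2 + 3*k + 6.
d = 2 from the (1,1,2) case.
Coefficient equations give f(k) = k*(k + 5).
Get s_k = R·t_k = k*(k + 5)/(k + 1) with R(k) = B(k−1)f(k)/C(k) = k*(k + 2)*(k + 5)/(k**2 + 3*k + 6).
s_(k+1) − s_k = (k**2 + 3*k + 6)/(k**2 + 3*k + 2) = t_k.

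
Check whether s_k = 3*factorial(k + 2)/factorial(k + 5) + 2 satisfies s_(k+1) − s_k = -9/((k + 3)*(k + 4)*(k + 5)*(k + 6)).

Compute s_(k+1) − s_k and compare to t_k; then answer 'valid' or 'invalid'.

s_(k+1) = 3*factorial(k + 3)/factorial(k + 6) + 2
s_(k+1) − s_k = -9/((k + 3)*(k + 4)*(k + 5)*(k + 6))
(s_(k+1) − s_k) − t_k = 0

Valid — Δs_k = t_k.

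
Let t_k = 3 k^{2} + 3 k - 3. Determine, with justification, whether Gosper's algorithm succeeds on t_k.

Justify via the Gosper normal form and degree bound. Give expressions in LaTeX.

Yes. s_k = k \left(k^{2} - 4\right).

t_(k+1)/t_k = (k + (k + 1)**2)/(k**2 + k - 1).
Normal form (A,B,C) = (1, 1, k**2 + k - 1).
Need (1)·f(k+1) − (1)·f(k) = k**2 + k - 1.
Bound: deg f ≤ 3.
Solve for f: f(k) = k*(k - 2)*(k + 2)/3 (degree 3 ≤ 3).
Get s_k = R·t_k = k*(k**2 - 4) with R(k) = B(k−1)f(k)/C(k) = k*(k - 2)*(k + 2)/(3*(k**2 + k - 1)).
Check: Δs_k = 3*k**2 + 3*k - 3. ✓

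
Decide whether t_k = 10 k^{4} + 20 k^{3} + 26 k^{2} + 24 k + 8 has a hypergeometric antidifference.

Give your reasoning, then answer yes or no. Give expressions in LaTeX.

Yes. s_k = 2 k^{2} \left(k^{3} + k + 2\right).

The ratio is (5*k**4 + 30*k**3 + 73*k**2 + 88*k + 44)/(5*k**4 + 10*k**3 + 13*k**2 + 12*k + 4).
Take A(k)=1, B(k)=1, C(k)=k**4 + 2*k**3 + 13*k**2/5 + 12*k/5 + 4/5.
Need (1)·f(k+1) − (1)·f(k) = k**4 + 2*k**3 + 13*k**2/5 + 12*k/5 + 4/5.
Bound: deg f ≤ 5.
Solving with deg f ≤ 5: f(k) = k**2*(k + 1)*(k**2 - k + 2)/5.
Certificate R = B(k−1)f/C = k**2*(k**2 - k + 2)/(5*k**3 + 5*k**2 + 8*k + 4) gives s_k = 2*k**2*(k**3 + k + 2).
Δs = 10*k**4 + 20*k**3 + 26*k**2 + 24*k + 8, as required.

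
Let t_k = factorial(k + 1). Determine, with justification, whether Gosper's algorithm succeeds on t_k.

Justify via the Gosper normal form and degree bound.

No — t_k has no hypergeometric antidifference.

t_(k+1)/t_k = k + 2.
Gosper form: A/B · C(k+1)/C(k) with A=k + 2, B=1, C=1.
Set up (k + 2)·f(k+1) − (1)·f(k) − (1) = 0.
d = -1 from the (1,0,0) case.
d = -1 < 0 ⇒ no nonzero polynomial f; not summable.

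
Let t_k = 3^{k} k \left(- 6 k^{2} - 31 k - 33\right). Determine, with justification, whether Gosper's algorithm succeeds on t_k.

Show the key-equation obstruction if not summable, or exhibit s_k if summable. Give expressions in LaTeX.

Yes. s_k = 3^{k} \left(- 3 k^{3} - 2 k^{2} + 3 k + 3\right).

r(k) = 3*(6*k**3 + 49*k**2 + 113*k + 70)/(k*(6*k**2 + 31*k + 33)) after simplifying.
Take A(k)=3, B(k)=1, C(k)=k**3 + 31*k**2/6 + 11*k/2.
Set up (3)·f(k+1) − (1)·f(k) − (k**3 + 31*k**2/6 + 11*k/2) = 0.
Degrees (0,0,3) ⇒ d ≤ 3.
Solve for f: f(k) = (3*k**3 + 2*k**2 - 3*k - 3)/6 (degree 3 ≤ 3).
So s_k = (B(k−1)f/C)·t_k = ((3*k**3 + 2*k**2 - 3*k - 3)/(k*(2*k + 3)*(3*k + 11)))·t_k = 3**k*(-3*k**3 - 2*k**2 + 3*k + 3).
Check: Δs_k = 3**k*k*(-6*k**2 - 31*k - 33). ✓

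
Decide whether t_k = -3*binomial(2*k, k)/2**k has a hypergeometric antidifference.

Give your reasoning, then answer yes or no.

Compute t_(k+1)/t_k: get (2*k + 1)/(k + 1).
Normal form (A,B,C) = (2*k + 1, k + 1, 1).
Key eq: (2*k + 1)·f(k+1) = (k)·f(k) + (1).
deg f ≤ -1 (via 1,1,0).
Bound -1 < 0, so the key equation has no polynomial solution.

No — key equation has no polynomial f.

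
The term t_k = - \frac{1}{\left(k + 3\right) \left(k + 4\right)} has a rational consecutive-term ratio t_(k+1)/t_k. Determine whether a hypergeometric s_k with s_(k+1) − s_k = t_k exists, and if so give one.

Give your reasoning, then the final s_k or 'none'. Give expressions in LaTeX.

s_k = - \frac{k}{3 k + 9}

Compute t_(k+1)/t_k: get (k + 3)/(k + 5).
Factor: A=k + 3; B=k + 5; C=1.
f must satisfy (k + 3)·f(k+1) − (k + 4)·f(k) = 1.
Bound: deg f ≤ 1.
Solving with deg f ≤ 1: f(k) = k/3.
R(k) = B(k−1)·f(k)/C(k) = k*(k + 4)/3; s_k = R·t_k = -k/(3*k + 9).
Δs = -1/(k**2 + 7*k + 12), as required.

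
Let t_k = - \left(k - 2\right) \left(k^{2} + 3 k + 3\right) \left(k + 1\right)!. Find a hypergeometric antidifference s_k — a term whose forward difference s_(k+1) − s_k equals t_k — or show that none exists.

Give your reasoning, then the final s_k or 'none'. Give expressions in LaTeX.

s_k = \left(- k^{2} + 2 k + 4\right) \left(k + 1\right)!

Step 1: r(k) = (k - 1)*(k + 2)*(3*k + (k + 1)**2 + 6)/((k - 2)*(k**2 + 3*k + 3)).
A = k + 2, B = 1, C = k**3 + k**2 - 3*k - 6.
Need (k + 2)·f(k+1) − (1)·f(k) = k**3 + k**2 - 3*k - 6.
Degrees (1,0,3) ⇒ d ≤ 2.
Solve for f: f(k) = k**2 - 2*k - 4 (degree 2 ≤ 2).
Get s_k = R·t_k = (-k**2 + 2*k + 4)*factorial(k + 1) with R(k) = B(k−1)f(k)/C(k) = (k**2 - 2*k - 4)/((k - 2)*(k**2 + 3*k + 3)).
Verify: -(k - 2)*(k**2 + 3*k + 3)*factorial(k + 1) matches t_k.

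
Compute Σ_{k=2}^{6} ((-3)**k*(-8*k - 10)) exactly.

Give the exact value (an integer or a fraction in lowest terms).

Σ = -32850

Ratio r(k) = 3*(-4*k - 9)/(4*k + 5).
Take A(k)=-3, B(k)=1, C(k)=k + 5/4.
Key eq: (-3)·f(k+1) = (1)·f(k) + (k + 5/4).
d = 1 from the (0,0,1) case.
Coefficient equations give f(k) = -(2*k + 1)/8.
Certificate R = B(k−1)f/C = -(2*k + 1)/(2*(4*k + 5)) gives s_k = (-3)**k*(2*k + 1).
Δs = (-3)**k*(-8*k - 10), as required.
Σ_(k=2)^(6) t_k = s_(7) − s_(2) = -32805 − (45) = -32850.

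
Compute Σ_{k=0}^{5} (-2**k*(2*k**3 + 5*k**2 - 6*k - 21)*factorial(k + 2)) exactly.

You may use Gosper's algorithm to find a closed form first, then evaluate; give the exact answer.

Ratio r(k) = 2*(2*k**4 + 17*k**3 + 43*k**2 + 10*k - 60)/(2*k**3 + 5*k**2 - 6*k - 21).
Normal form (A,B,C) = (2*k + 6, 1, k**3 + 5*k**2/2 - 3*k - 21/2).
Key eq: (2*k + 6)·f(k+1) = (1)·f(k) + (k**3 + 5*k**2/2 - 3*k - 21/2).
deg f ≤ 2 (via 1,0,3).
Solve for f: f(k) = (k - 3)*(k + 1)/2 (degree 2 ≤ 2).
Then R = B(k−1)f/C = (k - 3)*(k + 1)/(2*k**3 + 5*k**2 - 6*k - 21), so s_k = R(k)·t_k = -2**k*(k - 3)*(k + 1)*factorial(k + 2).
Verify: -2**k*(2*k**3 + 5*k**2 - 6*k - 21)*factorial(k + 2) matches t_k.
Sum = s_(6) − s_(0); s_(6) = -54190080, s_(0) = 6 ⇒ -54190086.

Σ = -54190086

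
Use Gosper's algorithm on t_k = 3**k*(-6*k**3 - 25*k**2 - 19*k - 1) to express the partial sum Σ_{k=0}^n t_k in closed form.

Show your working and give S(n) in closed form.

t_(k+1)/t_k = 3*(6*k**3 + 43*k**2 + 87*k + 51)/(6*k**3 + 25*k**2 + 19*k + 1).
Take A(k)=3, B(k)=1, C(k)=k**3 + 25*k**2/6 + 19*k/6 + 1/6.
Key eq: (3)·f(k+1) = (1)·f(k) + (k**3 + 25*k**2/6 + 19*k/6 + 1/6).
deg f ≤ 3 (via 0,0,3).
A polynomial solution: f(k) = (k - 1)*(3*k**2 + 2*k + 1)/6.
So s_k = (B(k−1)f/C)·t_k = ((k - 1)*(3*k**2 + 2*k + 1)/(6*k**3 + 25*k**2 + 19*k + 1))·t_k = 3**k*(-3*k**3 + k**2 + k + 1).
Verify: 3**k*(-6*k**3 - 25*k**2 - 19*k - 1) matches t_k.
Telescope: S(n) = s_(n+1) − s_(0) = 3**(n + 1)*n*(-3*n**2 - 8*n - 6) − (1) = -9*3**n*n**3 - 24*3**n*n**2 - 18*3**n*n - 1.

S(n) = -9*3**n*n**3 - 24*3**n*n**2 - 18*3**n*n - 1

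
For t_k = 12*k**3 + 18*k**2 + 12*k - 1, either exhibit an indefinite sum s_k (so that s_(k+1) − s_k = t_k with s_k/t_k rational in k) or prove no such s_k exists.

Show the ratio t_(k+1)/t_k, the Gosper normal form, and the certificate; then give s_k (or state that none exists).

The ratio is (12*k**3 + 54*k**2 + 84*k + 41)/(12*k**3 + 18*k**2 + 12*k - 1).
So A=1 and B=1, with C=k**3 + 3*k**2/2 + k - 1/12.
Need (1)·f(k+1) − (1)·f(k) = k**3 + 3*k**2/2 + k - 1/12.
Degrees (0,0,3) ⇒ d ≤ 4.
Solving with deg f ≤ 4: f(k) = k*(3*k**3 - 4)/12.
R(k) = B(k−1)·f(k)/C(k) = k*(3*k**3 - 4)/(12*k**3 + 18*k**2 + 12*k - 1); s_k = R·t_k = k*(3*k**3 - 4).
s_(k+1) − s_k = 12*k**3 + 18*k**2 + 12*k - 1 = t_k.

s_k = k*(3*k**3 - 4)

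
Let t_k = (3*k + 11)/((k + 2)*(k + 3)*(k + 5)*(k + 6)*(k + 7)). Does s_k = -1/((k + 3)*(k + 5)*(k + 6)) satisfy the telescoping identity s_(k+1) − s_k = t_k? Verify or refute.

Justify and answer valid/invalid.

Invalid: residual 2*(-2*k - 9)/(k**6 + 27*k**5 + 295*k**4 + 1665*k**3 + 5104*k**2 + 8028*k + 5040) ≠ 0.

s_(k+1) = -1/((k + 4)*(k + 6)*(k + 7))
s_(k+1) − s_k = (3*k + 13)/(k**5 + 25*k**4 + 245*k**3 + 1175*k**2 + 2754*k + 2520)
(s_(k+1) − s_k) − t_k = 2*(-2*k - 9)/(k**6 + 27*k**5 + 295*k**4 + 1665*k**3 + 5104*k**2 + 8028*k + 5040)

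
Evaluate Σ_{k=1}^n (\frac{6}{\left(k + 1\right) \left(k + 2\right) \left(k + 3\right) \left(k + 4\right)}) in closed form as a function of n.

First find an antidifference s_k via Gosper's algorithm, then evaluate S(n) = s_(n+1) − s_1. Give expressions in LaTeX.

S(n) = \frac{n \left(n^{2} + 9 n + 26\right)}{12 \left(n^{3} + 9 n^{2} + 26 n + 24\right)}

t_(k+1)/t_k = (k + 1)/(k + 5).
Gosper form: A/B · C(k+1)/C(k) with A=k + 1, B=k + 5, C=1.
Need (k + 1)·f(k+1) − (k + 4)·f(k) = 1.
Bound: deg f ≤ 3.
Coefficient equations give f(k) = k*(k**2 + 6*k + 11)/18.
Certificate R = B(k−1)f/C = k*(k + 4)*(k**2 + 6*k + 11)/18 gives s_k = k*(k**2 + 6*k + 11)/(3*(k + 1)*(k + 2)*(k + 3)).
Δs = 6/(k**4 + 10*k**3 + 35*k**2 + 50*k + 24), as required.
Evaluate: s_(n+1) = (n**3 + 9*n**2 + 26*n + 18)/(3*(n**3 + 9*n**2 + 26*n + 24)); subtract s_(1) = 1/4 ⇒ S(n) = n*(n**2 + 9*n + 26)/(12*(n**3 + 9*n**2 + 26*n + 24)).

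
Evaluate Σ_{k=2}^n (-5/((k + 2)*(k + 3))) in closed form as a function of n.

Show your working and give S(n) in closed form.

S(n) = 5*(1 - n)/(4*(n + 3))

Compute t_(k+1)/t_k: get (k + 2)/(k + 4).
Normal form (A,B,C) = (k + 2, k + 4, 1).
Set up (k + 2)·f(k+1) − (k + 3)·f(k) − (1) = 0.
Degrees (1,1,0) ⇒ d ≤ 1.
Match coefficients ⇒ f(k) = k/2.
Certificate R = B(k−1)f/C = k*(k + 3)/2 gives s_k = -5*k/(2*k + 4).
Check: Δs_k = -5/(k**2 + 5*k + 6). ✓
Evaluate: s_(n+1) = 5*(-n - 1)/(2*(n + 3)); subtract s_(2) = -5/4 ⇒ S(n) = 5*(1 - n)/(4*(n + 3)).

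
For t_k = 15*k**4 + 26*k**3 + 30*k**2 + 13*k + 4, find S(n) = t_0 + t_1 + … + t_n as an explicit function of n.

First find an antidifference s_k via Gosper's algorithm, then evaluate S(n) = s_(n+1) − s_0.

t_(k+1)/t_k = (15*k**4 + 86*k**3 + 198*k**2 + 211*k + 88)/(15*k**4 + 26*k**3 + 30*k**2 + 13*k + 4).
Normal form (A,B,C) = (1, 1, k**4 + 26*k**3/15 + 2*k**2 + 13*k/15 + 4/15).
Set up (1)·f(k+1) − (1)·f(k) − (k**4 + 26*k**3/15 + 2*k**2 + 13*k/15 + 4/15) = 0.
deg f ≤ 5 (via 0,0,4).
Coefficient equations give f(k) = k*(3*k**4 - k**3 + 2*k**2 - 2*k + 2)/15.
R(k) = B(k−1)·f(k)/C(k) = k*(3*k**4 - k**3 + 2*k**2 - 2*k + 2)/(15*k**4 + 26*k**3 + 30*k**2 + 13*k + 4); s_k = R·t_k = k*(3*k**4 - k**3 + 2*k**2 - 2*k + 2).
Check: Δs_k = 15*k**4 + 26*k**3 + 30*k**2 + 13*k + 4. ✓
s_(n+1) = 3*n**5 + 14*n**4 + 28*n**3 + 28*n**2 + 15*n + 4 and s_(0) = 0, so S(n) = 3*n**5 + 14*n**4 + 28*n**3 + 28*n**2 + 15*n + 4.

S(n) = 3*n**5 + 14*n**4 + 28*n**3 + 28*n**2 + 15*n + 4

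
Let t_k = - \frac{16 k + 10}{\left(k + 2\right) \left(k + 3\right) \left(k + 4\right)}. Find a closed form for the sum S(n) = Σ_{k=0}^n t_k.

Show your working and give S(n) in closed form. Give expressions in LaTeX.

Step 1: r(k) = (k + 2)*(8*k + 13)/((k + 5)*(8*k + 5)).
Take A(k)=k + 2, B(k)=k + 5, C(k)=k + 5/8.
Set up (k + 2)·f(k+1) − (k + 4)·f(k) − (k + 5/8) = 0.
d = 2 from the (1,1,1) case.
Coefficient equations give f(k) = k*(7*k + 3)/32.
R(k) = B(k−1)·f(k)/C(k) = k*(k + 4)*(7*k + 3)/(4*(8*k + 5)); s_k = R·t_k = -k*(7*k + 3)/(2*(k + 2)*(k + 3)).
Check: Δs_k = 2*(-8*k - 5)/(k**3 + 9*k**2 + 26*k + 24). ✓
s_(n+1) = (-7*n**2 - 17*n - 10)/(2*(n**2 + 7*n + 12)) and s_(0) = 0, so S(n) = (-7*n**2 - 17*n - 10)/(2*(n**2 + 7*n + 12)).

S(n) = \frac{- 7 n^{2} - 17 n - 10}{2 \left(n^{2} + 7 n + 12\right)}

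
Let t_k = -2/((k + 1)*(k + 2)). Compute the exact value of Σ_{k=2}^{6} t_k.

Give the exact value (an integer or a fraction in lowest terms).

Σ = -5/12

The ratio is (k + 1)/(k + 3).
Take A(k)=k + 1, B(k)=k + 3, C(k)=1.
f must satisfy (k + 1)·f(k+1) − (k + 2)·f(k) = 1.
From deg A=1, deg B=1, deg C=0: d=1.
Solving with deg f ≤ 1: f(k) = k.
So s_k = (B(k−1)f/C)·t_k = (k*(k + 2))·t_k = -2*k/(k + 1).
Δs = -2/(k**2 + 3*k + 2), as required.
Sum = s_(7) − s_(2); s_(7) = -7/4, s_(2) = -4/3 ⇒ -5/12.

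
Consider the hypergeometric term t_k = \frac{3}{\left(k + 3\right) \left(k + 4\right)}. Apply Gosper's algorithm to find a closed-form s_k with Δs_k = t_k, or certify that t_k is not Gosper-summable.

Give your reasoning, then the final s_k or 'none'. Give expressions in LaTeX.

t_(k+1)/t_k = (k + 3)/(k + 5).
Factor: A=k + 3; B=k + 5; C=1.
Set up (k + 3)·f(k+1) − (k + 4)·f(k) − (1) = 0.
d = 1 from the (1,1,0) case.
Coefficient equations give f(k) = k/3.
So s_k = (B(k−1)f/C)·t_k = (k*(k + 4)/3)·t_k = k/(k + 3).
Check: Δs_k = 3/(k**2 + 7*k + 12). ✓

s_k = \frac{k}{k + 3}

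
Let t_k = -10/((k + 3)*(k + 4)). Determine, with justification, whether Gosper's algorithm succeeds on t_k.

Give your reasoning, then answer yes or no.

Ratio r(k) = (k + 3)/(k + 5).
Take A(k)=k + 3, B(k)=k + 5, C(k)=1.
Need (k + 3)·f(k+1) − (k + 4)·f(k) = 1.
Degrees (1,1,0) ⇒ d ≤ 1.
A polynomial solution: f(k) = k/3.
Certificate R = B(k−1)f/C = k*(k + 4)/3 gives s_k = -10*k/(3*k + 9).
Δs = -10/(k**2 + 7*k + 12), as required.

Yes. s_k = -10*k/(3*k + 9).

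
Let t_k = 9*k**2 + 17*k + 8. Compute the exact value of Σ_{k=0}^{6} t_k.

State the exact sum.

t_(k+1)/t_k = (9*k**2 + 35*k + 34)/(9*k**2 + 17*k + 8).
Normal form (A,B,C) = (1, 1, k**2 + 17*k/9 + 8/9).
Solve (1)·f(k+1) − (1)·f(k) = k**2 + 17*k/9 + 8/9.
Bound: deg f ≤ 3.
Solving with deg f ≤ 3: f(k) = k*(k + 1)*(3*k + 1)/9.
So s_k = (B(k−1)f/C)·t_k = (k*(3*k + 1)/(9*k + 8))·t_k = k*(3*k**2 + 4*k + 1).
Check: Δs_k = 9*k**2 + 17*k + 8. ✓
Evaluate s at k=7 and k=0: 1232 and 0; difference 1232.

Σ = 1232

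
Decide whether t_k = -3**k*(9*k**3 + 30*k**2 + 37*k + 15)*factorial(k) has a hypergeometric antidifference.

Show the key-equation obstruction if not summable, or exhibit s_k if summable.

Yes. s_k = -3**k*k*(3*k + 2)*factorial(k).

Ratio r(k) = 3*(9*k**4 + 66*k**3 + 181*k**2 + 215*k + 91)/(9*k**3 + 30*k**2 + 37*k + 15).
Normal form (A,B,C) = (3*k + 3, 1, k**3 + 10*k**2/3 + 37*k/9 + 5/3).
Solve (3*k + 3)·f(k+1) − (1)·f(k) = k**3 + 10*k**2/3 + 37*k/9 + 5/3.
Degrees (1,0,3) ⇒ d ≤ 2.
Coefficient equations give f(k) = k*(3*k + 2)/9.
So s_k = (B(k−1)f/C)·t_k = (k*(3*k + 2)/(9*k**3 + 30*k**2 + 37*k + 15))·t_k = -3**k*k*(3*k + 2)*factorial(k).
Δs = -3**k*(9*k**3 + 30*k**2 + 37*k + 15)*factorial(k), as required.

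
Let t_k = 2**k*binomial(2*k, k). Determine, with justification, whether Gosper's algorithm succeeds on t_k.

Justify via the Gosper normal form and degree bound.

No. Not Gosper-summable.

t_(k+1)/t_k = 4*(2*k + 1)/(k + 1).
Normal form (A,B,C) = (8*k + 4, k + 1, 1).
f must satisfy (8*k + 4)·f(k+1) − (k)·f(k) = 1.
From deg A=1, deg B=1, deg C=0: d=-1.
deg f ≤ -1 is impossible — no certificate.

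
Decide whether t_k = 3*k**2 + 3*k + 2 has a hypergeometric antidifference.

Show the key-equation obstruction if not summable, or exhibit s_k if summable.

Yes. s_k = k**3 + k.

Step 1: r(k) = (3*k**2 + 9*k + 8)/(3*k**2 + 3*k + 2).
So A=1 and B=1, with C=k**2 + k + 2/3.
Key eq: (1)·f(k+1) = (1)·f(k) + (k**2 + k + 2/3).
deg f ≤ 3 (via 0,0,2).
Solve for f: f(k) = k*(k**2 + 1)/3 (degree 3 ≤ 3).
R(k) = B(k−1)·f(k)/C(k) = k*(k**2 + 1)/(3*k**2 + 3*k + 2); s_k = R·t_k = k**3 + k.
Check: Δs_k = -k**3 + (k + 1)**3 + 1. ✓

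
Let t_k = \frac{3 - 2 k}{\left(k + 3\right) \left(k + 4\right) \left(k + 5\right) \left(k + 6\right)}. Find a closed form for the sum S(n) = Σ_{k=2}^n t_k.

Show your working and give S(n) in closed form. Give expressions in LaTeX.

r(k) = (k + 3)*(2*k - 1)/((k + 7)*(2*k - 3)) after simplifying.
Factor: A=k + 3; B=k + 7; C=k - 3/2.
Key eq: (k + 3)·f(k+1) = (k + 6)·f(k) + (k - 3/2).
From deg A=1, deg B=1, deg C=1: d=3.
Solving with deg f ≤ 3: f(k) = -k/2.
So s_k = (B(k−1)f/C)·t_k = (-k*(k + 6)/(2*k - 3))·t_k = k/((k + 3)*(k + 4)*(k + 5)).
Δs = (3 - 2*k)/(k**4 + 18*k**3 + 119*k**2 + 342*k + 360), as required.
Evaluate: s_(n+1) = (n + 1)/(n**3 + 15*n**2 + 74*n + 120); subtract s_(2) = 1/105 ⇒ S(n) = (-n**3 - 15*n**2 + 31*n - 15)/(105*(n**3 + 15*n**2 + 74*n + 120)).

S(n) = \frac{- n^{3} - 15 n^{2} + 31 n - 15}{105 \left(n^{3} + 15 n^{2} + 74 n + 120\right)}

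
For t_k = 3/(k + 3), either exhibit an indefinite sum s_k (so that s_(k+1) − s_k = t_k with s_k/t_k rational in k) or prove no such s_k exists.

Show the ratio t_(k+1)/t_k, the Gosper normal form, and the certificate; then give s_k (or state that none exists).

not Gosper-summable; s_k does not exist

Ratio r(k) = (k + 3)/(k + 4).
Factor: A=k + 3; B=k + 4; C=1.
Key eq: (k + 3)·f(k+1) = (k + 3)·f(k) + (1).
d = 0 from the (1,1,0) case.
Put f(k) = c0: A·f(k+1) − B(k−1)·f(k) − C = -1; need -1 = 0 — inconsistent ⇒ no f, not summable.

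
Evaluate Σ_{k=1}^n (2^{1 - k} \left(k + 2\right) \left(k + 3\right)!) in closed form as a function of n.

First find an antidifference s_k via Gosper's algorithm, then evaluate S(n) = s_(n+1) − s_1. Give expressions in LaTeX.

The ratio is (k + 3)*(k + 4)/(2*(k + 2)).
Factor: A=k/2 + 2; B=1; C=k + 2.
Key eq: (k/2 + 2)·f(k+1) = (1)·f(k) + (k + 2).
From deg A=1, deg B=0, deg C=1: d=0.
Solve for f: f(k) = 2 (degree 0 ≤ 0).
R(k) = B(k−1)·f(k)/C(k) = 2/(k + 2); s_k = R·t_k = 2**(2 - k)*factorial(k + 3).
s_(k+1) − s_k = 2**(1 - k)*(k + 2)*factorial(k + 3) = t_k.
s_(n+1) = 2**(1 - n)*factorial(n + 4) and s_(1) = 48, so S(n) = -48 + 2*factorial(n + 4)/2**n.

S(n) = -48 + 2 \cdot 2^{- n} \left(n + 4\right)!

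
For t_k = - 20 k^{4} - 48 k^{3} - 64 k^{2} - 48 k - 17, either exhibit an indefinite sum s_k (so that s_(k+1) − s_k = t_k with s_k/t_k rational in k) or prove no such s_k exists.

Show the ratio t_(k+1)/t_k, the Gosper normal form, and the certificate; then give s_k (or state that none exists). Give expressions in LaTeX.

s_k = k \left(- 4 k^{4} - 2 k^{3} - 4 k^{2} - 4 k - 3\right)

t_(k+1)/t_k = (20*k**4 + 128*k**3 + 328*k**2 + 400*k + 197)/(20*k**4 + 48*k**3 + 64*k**2 + 48*k + 17).
Take A(k)=1, B(k)=1, C(k)=k**4 + 12*k**3/5 + 16*k**2/5 + 12*k/5 + 17/20.
f must satisfy (1)·f(k+1) − (1)·f(k) = k**4 + 12*k**3/5 + 16*k**2/5 + 12*k/5 + 17/20.
d = 5 from the (0,0,4) case.
Match coefficients ⇒ f(k) = k*(4*k**4 + 2*k**3 + 4*k**2 + 4*k + 3)/20.
Get s_k = R·t_k = k*(-4*k**4 - 2*k**3 - 4*k**2 - 4*k - 3) with R(k) = B(k−1)f(k)/C(k) = k*(4*k**4 + 2*k**3 + 4*k**2 + 4*k + 3)/(20*k**4 + 48*k**3 + 64*k**2 + 48*k + 17).
Check: Δs_k = -20*k**4 - 48*k**3 - 64*k**2 - 48*k - 17. ✓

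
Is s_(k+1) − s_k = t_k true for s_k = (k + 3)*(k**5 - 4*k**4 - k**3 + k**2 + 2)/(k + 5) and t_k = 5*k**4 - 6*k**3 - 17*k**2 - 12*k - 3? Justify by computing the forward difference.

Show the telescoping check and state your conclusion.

Invalid: residual 2*(-4*k**5 - 23*k**4 + 46*k**3 + 98*k**2 + 63*k + 17)/(k**2 + 11*k + 30) ≠ 0.

s_(k+1) = (k + 4)*((k + 1)**5 - 4*(k + 1)**4 - (k + 1)**3 + (k + 1)**2 + 2)/(k + 6)
s_(k+1) − s_k = (5*k**6 + 41*k**5 + 21*k**4 - 287*k**3 - 449*k**2 - 267*k - 56)/(k**2 + 11*k + 30)
(s_(k+1) − s_k) − t_k = 2*(-4*k**5 - 23*k**4 + 46*k**3 + 98*k**2 + 63*k + 17)/(k**2 + 11*k + 30)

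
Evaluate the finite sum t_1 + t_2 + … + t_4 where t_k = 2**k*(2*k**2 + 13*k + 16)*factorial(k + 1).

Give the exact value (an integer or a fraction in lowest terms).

Ratio r(k) = 2*(2*k**3 + 21*k**2 + 65*k + 62)/(2*k**2 + 13*k + 16).
Gosper form: A/B · C(k+1)/C(k) with A=2*k + 4, B=1, C=k**2 + 13*k/2 + 8.
Key eq: (2*k + 4)·f(k+1) = (1)·f(k) + (k**2 + 13*k/2 + 8).
From deg A=1, deg B=0, deg C=2: d=1.
Coefficient equations give f(k) = (k + 4)/2.
Get s_k = R·t_k = 2**k*(k + 4)*factorial(k + 1) with R(k) = B(k−1)f(k)/C(k) = (k + 4)/(2*k**2 + 13*k + 16).
Δs = 2**k*(2*k**2 + 13*k + 16)*factorial(k + 1), as required.
Telescoping: Σ = s_(5) − s_(1) = 207360 − (20) = 207340.

Σ = 207340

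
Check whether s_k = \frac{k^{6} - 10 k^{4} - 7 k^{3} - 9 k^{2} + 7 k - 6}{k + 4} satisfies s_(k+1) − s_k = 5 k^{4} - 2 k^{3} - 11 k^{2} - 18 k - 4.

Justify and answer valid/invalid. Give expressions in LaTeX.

s_(k+1) = (k**6 + 6*k**5 + 5*k**4 - 27*k**3 - 75*k**2 - 66*k - 24)/(k + 5)
s_(k+1) − s_k = (5*k**6 + 39*k**5 + 50*k**4 - 139*k**3 - 328*k**2 - 317*k - 66)/(k**2 + 9*k + 20)
(s_(k+1) − s_k) − t_k = (-4*k**5 - 21*k**4 + 18*k**3 + 58*k**2 + 79*k + 14)/(k**2 + 9*k + 20)

Invalid: residual \frac{- 4 k^{5} - 21 k^{4} + 18 k^{3} + 58 k^{2} + 79 k + 14}{k^{2} + 9 k + 20} ≠ 0.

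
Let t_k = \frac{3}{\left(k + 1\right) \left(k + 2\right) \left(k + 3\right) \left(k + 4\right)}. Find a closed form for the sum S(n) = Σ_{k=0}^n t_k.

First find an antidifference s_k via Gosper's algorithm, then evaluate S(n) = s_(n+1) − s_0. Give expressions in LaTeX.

S(n) = \frac{n^{3} + 9 n^{2} + 26 n + 18}{6 \left(n^{3} + 9 n^{2} + 26 n + 24\right)}

Compute t_(k+1)/t_k: get (k + 1)/(k + 5).
Normal form (A,B,C) = (k + 1, k + 5, 1).
Set up (k + 1)·f(k+1) − (k + 4)·f(k) − (1) = 0.
deg f ≤ 3 (via 1,1,0).
Match coefficients ⇒ f(k) = k*(k**2 + 6*k + 11)/18.
Then R = B(k−1)f/C = k*(k + 4)*(k**2 + 6*k + 11)/18, so s_k = R(k)·t_k = k*(k**2 + 6*k + 11)/(6*(k + 1)*(k + 2)*(k + 3)).
s_(k+1) − s_k = 3/(k**4 + 10*k**3 + 35*k**2 + 50*k + 24) = t_k.
s_(n+1) = (n**3 + 9*n**2 + 26*n + 18)/(6*(n**3 + 9*n**2 + 26*n + 24)) and s_(0) = 0, so S(n) = (n**3 + 9*n**2 + 26*n + 18)/(6*(n**3 + 9*n**2 + 26*n + 24)).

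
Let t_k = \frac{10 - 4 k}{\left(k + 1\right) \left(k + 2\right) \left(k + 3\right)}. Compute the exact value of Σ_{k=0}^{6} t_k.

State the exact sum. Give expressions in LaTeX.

Σ = 133/72

Compute t_(k+1)/t_k: get (k + 1)*(2*k - 3)/((k + 4)*(2*k - 5)).
Take A(k)=k + 1, B(k)=k + 4, C(k)=k - 5/2.
Solve (k + 1)·f(k+1) − (k + 3)·f(k) = k - 5/2.
d = 2 from the (1,1,1) case.
A polynomial solution: f(k) = -k*(3*k + 17)/8.
R(k) = B(k−1)·f(k)/C(k) = -k*(k + 3)*(3*k + 17)/(4*(2*k - 5)); s_k = R·t_k = k*(3*k + 17)/(2*(k + 1)*(k + 2)).
Verify: 2*(5 - 2*k)/(k**3 + 6*k**2 + 11*k + 6) matches t_k.
Sum = s_(7) − s_(0); s_(7) = 133/72, s_(0) = 0 ⇒ 133/72.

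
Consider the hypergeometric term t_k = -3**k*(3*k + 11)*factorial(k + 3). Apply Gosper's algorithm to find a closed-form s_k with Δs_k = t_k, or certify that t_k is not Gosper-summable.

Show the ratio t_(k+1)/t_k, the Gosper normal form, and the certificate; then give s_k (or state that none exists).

s_k = -3**k*factorial(k + 3)

Ratio r(k) = 3*(k + 4)*(3*k + 14)/(3*k + 11).
Factor: A=3*k + 12; B=1; C=k + 11/3.
f must satisfy (3*k + 12)·f(k+1) − (1)·f(k) = k + 11/3.
Degrees (1,0,1) ⇒ d ≤ 0.
Solve for f: f(k) = 1/3 (degree 0 ≤ 0).
R(k) = B(k−1)·f(k)/C(k) = 1/(3*k + 11); s_k = R·t_k = -3**k*factorial(k + 3).
Check: Δs_k = -3**k*(3*k + 11)*factorial(k + 3). ✓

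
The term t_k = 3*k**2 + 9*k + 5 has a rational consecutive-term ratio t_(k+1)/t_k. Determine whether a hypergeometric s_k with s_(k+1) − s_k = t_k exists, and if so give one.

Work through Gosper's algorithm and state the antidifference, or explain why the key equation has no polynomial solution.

s_k = k*(k**2 + 3*k + 1)

Ratio r(k) = (3*k**2 + 15*k + 17)/(3*k**2 + 9*k + 5).
Gosper form: A/B · C(k+1)/C(k) with A=1, B=1, C=k**2 + 3*k + 5/3.
Key eq: (1)·f(k+1) = (1)·f(k) + (k**2 + 3*k + 5/3).
Bound: deg f ≤ 3.
Match coefficients ⇒ f(k) = k*(k**2 + 3*k + 1)/3.
So s_k = (B(k−1)f/C)·t_k = (k*(k**2 + 3*k + 1)/(3*k**2 + 9*k + 5))·t_k = k*(k**2 + 3*k + 1).
Δs = 3*k**2 + 9*k + 5, as required.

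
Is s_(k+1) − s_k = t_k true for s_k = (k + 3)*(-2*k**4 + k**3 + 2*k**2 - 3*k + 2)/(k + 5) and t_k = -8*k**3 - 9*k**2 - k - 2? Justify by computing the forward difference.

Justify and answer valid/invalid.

s_(k+1) = k*(-2*k**4 - 15*k**3 - 35*k**2 - 32*k - 16)/(k + 6)
s_(k+1) − s_k = (-8*k**5 - 85*k**4 - 240*k**3 - 187*k**2 - 44*k - 36)/(k**2 + 11*k + 30)
(s_(k+1) − s_k) − t_k = 4*(3*k**4 + 25*k**3 + 24*k**2 + 2*k + 6)/(k**2 + 11*k + 30)

Invalid: residual 4*(3*k**4 + 25*k**3 + 24*k**2 + 2*k + 6)/(k**2 + 11*k + 30) ≠ 0.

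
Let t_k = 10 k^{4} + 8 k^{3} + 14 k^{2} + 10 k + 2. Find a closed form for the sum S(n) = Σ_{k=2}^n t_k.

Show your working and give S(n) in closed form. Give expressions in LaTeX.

S(n) = 2 n^{5} + 7 n^{4} + 12 n^{3} + 14 n^{2} + 9 n - 44

r(k) = (5*k**4 + 24*k**3 + 49*k**2 + 51*k + 22)/(5*k**4 + 4*k**3 + 7*k**2 + 5*k + 1) after simplifying.
So A=1 and B=1, with C=k**4 + 4*k**3/5 + 7*k**2/5 + k + 1/5.
Solve (1)·f(k+1) − (1)·f(k) = k**4 + 4*k**3/5 + 7*k**2/5 + k + 1/5.
d = 5 from the (0,0,4) case.
Solve for f: f(k) = k*(2*k**4 - 3*k**3 + 4*k**2 - 1)/10 (degree 5 ≤ 5).
Then R = B(k−1)f/C = k*(2*k**4 - 3*k**3 + 4*k**2 - 1)/(2*(5*k**4 + 4*k**3 + 7*k**2 + 5*k + 1)), so s_k = R(k)·t_k = 2*k**5 - 3*k**4 + 4*k**3 - k.
Check: Δs_k = 10*k**4 + 8*k**3 + 14*k**2 + 10*k + 2. ✓
s_(n+1) = 2*n**5 + 7*n**4 + 12*n**3 + 14*n**2 + 9*n + 2 and s_(2) = 46, so S(n) = 2*n**5 + 7*n**4 + 12*n**3 + 14*n**2 + 9*n - 44.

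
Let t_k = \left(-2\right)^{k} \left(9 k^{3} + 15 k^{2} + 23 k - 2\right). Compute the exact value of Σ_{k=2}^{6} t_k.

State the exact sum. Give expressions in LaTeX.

Ratio r(k) = 2*(-9*k**3 - 42*k**2 - 80*k - 45)/(9*k**3 + 15*k**2 + 23*k - 2).
Take A(k)=-2, B(k)=1, C(k)=k**3 + 5*k**2/3 + 23*k/9 - 2/9.
Need (-2)·f(k+1) − (1)·f(k) = k**3 + 5*k**2/3 + 23*k/9 - 2/9.
Degrees (0,0,3) ⇒ d ≤ 3.
Solve for f: f(k) = -(3*k**3 - k**2 + 3*k - 4)/9 (degree 3 ≤ 3).
So s_k = (B(k−1)f/C)·t_k = (-(3*k**3 - k**2 + 3*k - 4)/(9*k**3 + 15*k**2 + 23*k - 2))·t_k = (-2)**k*(-3*k**3 + k**2 - 3*k + 4).
s_(k+1) − s_k = (-2)**k*(9*k**3 + 15*k**2 + 23*k - 2) = t_k.
Telescoping: Σ = s_(7) − s_(2) = 127616 − (-88) = 127704.

Σ = 127704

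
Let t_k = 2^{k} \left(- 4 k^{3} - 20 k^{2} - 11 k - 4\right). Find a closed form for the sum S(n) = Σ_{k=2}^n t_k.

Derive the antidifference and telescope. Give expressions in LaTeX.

S(n) = - 8 \cdot 2^{n} n^{3} - 16 \cdot 2^{n} n^{2} - 14 \cdot 2^{n} n - 2 \cdot 2^{n} + 80

Ratio r(k) = 2*(4*k**3 + 32*k**2 + 63*k + 39)/(4*k**3 + 20*k**2 + 11*k + 4).
So A=2 and B=1, with C=k**3 + 5*k**2 + 11*k/4 + 1.
Key eq: (2)·f(k+1) = (1)·f(k) + (k**3 + 5*k**2 + 11*k/4 + 1).
From deg A=0, deg B=0, deg C=3: d=3.
Solving with deg f ≤ 3: f(k) = (4*k**3 - 4*k**2 + 3*k - 2)/4.
R(k) = B(k−1)·f(k)/C(k) = (4*k**3 - 4*k**2 + 3*k - 2)/(4*k**3 + 20*k**2 + 11*k + 4); s_k = R·t_k = 2**k*(-4*k**3 + 4*k**2 - 3*k + 2).
Δs = 2**k*(-4*k**3 - 20*k**2 - 11*k - 4), as required.
Telescope: S(n) = s_(n+1) − s_(2) = 2**(n + 1)*(-4*n**3 - 8*n**2 - 7*n - 1) − (-80) = -8*2**n*n**3 - 16*2**n*n**2 - 14*2**n*n - 2*2**n + 80.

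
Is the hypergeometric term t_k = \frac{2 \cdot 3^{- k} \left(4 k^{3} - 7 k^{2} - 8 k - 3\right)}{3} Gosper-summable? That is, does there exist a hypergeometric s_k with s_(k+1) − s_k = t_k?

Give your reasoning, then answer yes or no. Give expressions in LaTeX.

Yes. s_k = 3^{- k} \left(- 4 k^{3} + k^{2} + 3 k + 3\right).

r(k) = (4*k**3 + 5*k**2 - 10*k - 14)/(3*(4*k**3 - 7*k**2 - 8*k - 3)) after simplifying.
Normal form (A,B,C) = (1/3, 1, k**3 - 7*k**2/4 - 2*k - 3/4).
Key eq: (1/3)·f(k+1) = (1)·f(k) + (k**3 - 7*k**2/4 - 2*k - 3/4).
Bound: deg f ≤ 3.
Solving with deg f ≤ 3: f(k) = -3*(4*k**3 - k**2 - 3*k - 3)/8.
So s_k = (B(k−1)f/C)·t_k = (-3*(4*k**3 - k**2 - 3*k - 3)/(2*(4*k**3 - 7*k**2 - 8*k - 3)))·t_k = (-4*k**3 + k**2 + 3*k + 3)/3**k.
Δs = 2*(4*k**3 - 7*k**2 - 8*k - 3)/(3*3**k), as required.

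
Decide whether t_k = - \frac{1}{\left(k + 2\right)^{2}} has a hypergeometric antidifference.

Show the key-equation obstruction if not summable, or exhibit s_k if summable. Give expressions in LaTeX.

No. Not Gosper-summable.

The ratio is (k + 2)**2/(k + 3)**2.
Gosper form: A/B · C(k+1)/C(k) with A=k**2 + 4*k + 4, B=k**2 + 6*k + 9, C=1.
f must satisfy (k**2 + 4*k + 4)·f(k+1) − (k**2 + 4*k + 4)·f(k) = 1.
d = 0 from the (2,2,0) case.
Generic f = c0 gives residual -1; -1 = 0 cannot hold, so t_k is not Gosper-summable.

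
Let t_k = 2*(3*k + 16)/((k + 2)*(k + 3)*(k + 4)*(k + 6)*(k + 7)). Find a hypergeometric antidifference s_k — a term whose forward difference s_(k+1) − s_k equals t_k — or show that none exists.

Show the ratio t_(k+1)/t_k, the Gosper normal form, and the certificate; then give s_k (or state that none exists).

t_(k+1)/t_k = (k + 2)*(k + 6)*(3*k + 19)/((k + 5)*(k + 8)*(3*k + 16)).
Take A(k)=k + 2, B(k)=k + 8, C(k)=k**2 + 31*k/3 + 80/3.
Need (k + 2)·f(k+1) − (k + 7)·f(k) = k**2 + 31*k/3 + 80/3.
deg f ≤ 5 (via 1,1,2).
A polynomial solution: f(k) = k*(k + 4)*(k + 5)*(k**2 + 11*k + 36)/108.
Then R = B(k−1)f/C = k*(k + 4)*(k + 7)*(k**2 + 11*k + 36)/(36*(3*k + 16)), so s_k = R(k)·t_k = k*(k**2 + 11*k + 36)/(18*(k**3 + 11*k**2 + 36*k + 36)).
Check: Δs_k = 2*(3*k + 16)/(k**5 + 22*k**4 + 185*k**3 + 740*k**2 + 1404*k + 1008). ✓

s_k = k*(k**2 + 11*k + 36)/(18*(k**3 + 11*k**2 + 36*k + 36))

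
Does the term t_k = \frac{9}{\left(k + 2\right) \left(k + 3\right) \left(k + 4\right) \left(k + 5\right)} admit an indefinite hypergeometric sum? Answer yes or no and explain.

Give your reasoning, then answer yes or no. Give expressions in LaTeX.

Yes. s_k = \frac{k \left(k^{2} + 9 k + 26\right)}{8 \left(k + 2\right) \left(k + 3\right) \left(k + 4\right)}.

t_(k+1)/t_k = (k + 2)/(k + 6).
Gosper form: A/B · C(k+1)/C(k) with A=k + 2, B=k + 6, C=1.
f must satisfy (k + 2)·f(k+1) − (k + 5)·f(k) = 1.
Degrees (1,1,0) ⇒ d ≤ 3.
Solving with deg f ≤ 3: f(k) = k*(k**2 + 9*k + 26)/72.
Then R = B(k−1)f/C = k*(k + 5)*(k**2 + 9*k + 26)/72, so s_k = R(k)·t_k = k*(k**2 + 9*k + 26)/(8*(k + 2)*(k + 3)*(k + 4)).
Check: Δs_k = 9/(k**4 + 14*k**3 + 71*k**2 + 154*k + 120). ✓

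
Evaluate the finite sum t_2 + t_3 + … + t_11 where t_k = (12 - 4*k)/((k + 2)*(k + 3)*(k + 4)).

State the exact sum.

t_(k+1)/t_k = (k - 2)*(k + 2)/((k - 3)*(k + 5)).
So A=k + 2 and B=k + 5, with C=k - 3.
Set up (k + 2)·f(k+1) − (k + 4)·f(k) − (k - 3) = 0.
Degrees (1,1,1) ⇒ d ≤ 2.
Coefficient equations give f(k) = -k*(k + 17)/12.
Certificate R = B(k−1)f/C = -k*(k + 4)*(k + 17)/(12*(k - 3)) gives s_k = k*(k + 17)/(3*(k + 2)*(k + 3)).
Verify: 4*(3 - k)/(k**3 + 9*k**2 + 26*k + 24) matches t_k.
Evaluate s at k=12 and k=2: 58/105 and 19/30; difference -17/210.

Σ = -17/210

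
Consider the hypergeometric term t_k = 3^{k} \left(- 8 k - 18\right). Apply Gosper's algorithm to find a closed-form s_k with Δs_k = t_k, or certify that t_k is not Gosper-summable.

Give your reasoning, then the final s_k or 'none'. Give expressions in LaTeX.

s_k = 3^{k} \left(- 4 k - 3\right)

Step 1: r(k) = 3*(4*k + 13)/(4*k + 9).
Gosper form: A/B · C(k+1)/C(k) with A=3, B=1, C=k + 9/4.
Need (3)·f(k+1) − (1)·f(k) = k + 9/4.
Degrees (0,0,1) ⇒ d ≤ 1.
Match coefficients ⇒ f(k) = (4*k + 3)/8.
So s_k = (B(k−1)f/C)·t_k = ((4*k + 3)/(2*(4*k + 9)))·t_k = 3**k*(-4*k - 3).
Δs = 3**k*(-8*k - 18), as required.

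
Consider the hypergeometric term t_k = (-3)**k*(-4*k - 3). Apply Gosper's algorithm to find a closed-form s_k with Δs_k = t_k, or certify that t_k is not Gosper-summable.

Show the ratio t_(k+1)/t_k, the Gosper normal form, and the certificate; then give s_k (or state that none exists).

s_k = (-3)**k*k

The ratio is 3*(-4*k - 7)/(4*k + 3).
Normal form (A,B,C) = (-3, 1, k + 3/4).
f must satisfy (-3)·f(k+1) − (1)·f(k) = k + 3/4.
d = 1 from the (0,0,1) case.
Solving with deg f ≤ 1: f(k) = -k/4.
Certificate R = B(k−1)f/C = -k/(4*k + 3) gives s_k = (-3)**k*k.
Δs = (-3)**k*(-4*k - 3), as required.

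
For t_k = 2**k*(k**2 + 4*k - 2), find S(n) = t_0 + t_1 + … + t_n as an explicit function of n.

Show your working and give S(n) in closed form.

S(n) = 2*2**n*n**2 + 4*2**n*n - 6*2**n + 4

The ratio is 2*(k**2 + 6*k + 3)/(k**2 + 4*k - 2).
So A=2 and B=1, with C=k**2 + 4*k - 2.
Need (2)·f(k+1) − (1)·f(k) = k**2 + 4*k - 2.
From deg A=0, deg B=0, deg C=2: d=2.
Solve for f: f(k) = (k - 2)*(k + 2) (degree 2 ≤ 2).
R(k) = B(k−1)·f(k)/C(k) = (k - 2)*(k + 2)/(k**2 + 4*k - 2); s_k = R·t_k = 2**k*(k**2 - 4).
s_(k+1) − s_k = 2**k*(k**2 + 4*k - 2) = t_k.
Σ_(k=0)^n t_k = s_(n+1) − s_(0) = (2**(n + 1)*(n**2 + 2*n - 3)) − (-4), i.e. 2*2**n*n**2 + 4*2**n*n - 6*2**n + 4.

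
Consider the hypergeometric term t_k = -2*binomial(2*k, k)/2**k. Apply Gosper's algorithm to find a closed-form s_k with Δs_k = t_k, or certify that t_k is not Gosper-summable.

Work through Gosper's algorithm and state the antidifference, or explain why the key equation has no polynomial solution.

none — t_k is not Gosper-summable

Step 1: r(k) = (2*k + 1)/(k + 1).
Gosper form: A/B · C(k+1)/C(k) with A=2*k + 1, B=k + 1, C=1.
Key eq: (2*k + 1)·f(k+1) = (k)·f(k) + (1).
Bound: deg f ≤ -1.
Negative degree bound (-1): no f exists, t_k not Gosper-summable.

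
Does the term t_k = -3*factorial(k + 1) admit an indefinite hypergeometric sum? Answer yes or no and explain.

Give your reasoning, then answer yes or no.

The ratio is k + 2.
Take A(k)=k + 2, B(k)=1, C(k)=1.
Set up (k + 2)·f(k+1) − (1)·f(k) − (1) = 0.
d = -1 from the (1,0,0) case.
Negative degree bound (-1): no f exists, t_k not Gosper-summable.

No — negative degree bound, so no certificate f.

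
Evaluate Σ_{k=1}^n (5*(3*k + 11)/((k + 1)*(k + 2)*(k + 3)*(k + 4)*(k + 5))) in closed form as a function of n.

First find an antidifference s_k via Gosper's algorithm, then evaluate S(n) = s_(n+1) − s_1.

S(n) = n*(n**2 + 10*n + 31)/(6*(n**3 + 10*n**2 + 31*n + 30))

The ratio is (k + 1)*(3*k + 14)/((k + 6)*(3*k + 11)).
So A=k + 1 and B=k + 6, with C=k + 11/3.
Need (k + 1)·f(k+1) − (k + 5)·f(k) = k + 11/3.
From deg A=1, deg B=1, deg C=1: d=4.
Solve for f: f(k) = k*(k + 3)*(k**2 + 7*k + 14)/24 (degree 4 ≤ 4).
Then R = B(k−1)f/C = k*(k + 3)*(k + 5)*(k**2 + 7*k + 14)/(8*(3*k + 11)), so s_k = R(k)·t_k = 5*k*(k**2 + 7*k + 14)/(8*(k**3 + 7*k**2 + 14*k + 8)).
s_(k+1) − s_k = 5*(3*k + 11)/(k**5 + 15*k**4 + 85*k**3 + 225*k**2 + 274*k + 120) = t_k.
Evaluate: s_(n+1) = 5*(n**3 + 10*n**2 + 31*n + 22)/(8*(n**3 + 10*n**2 + 31*n + 30)); subtract s_(1) = 11/24 ⇒ S(n) = n*(n**2 + 10*n + 31)/(6*(n**3 + 10*n**2 + 31*n + 30)).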